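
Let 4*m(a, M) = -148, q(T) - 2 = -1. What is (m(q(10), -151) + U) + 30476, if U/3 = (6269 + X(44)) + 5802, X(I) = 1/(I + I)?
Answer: 5865379/88 ≈ 66652.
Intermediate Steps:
q(T) = 1 (q(T) = 2 - 1 = 1)
m(a, M) = -37 (m(a, M) = (1/4)*(-148) = -37)
X(I) = 1/(2*I)
U = 3186747/88 (U = 3*((6269 + (1/2)/44) + 5802) = 3*((6269 + (1/2)*(1/44)) + 5802) = 3*((6269 + 1/88) + 5802) = 3*(551673/88 + 5802) = 3*(1062249/88) = 3186747/88 ≈ 36213.)
(m(q(10), -151) + U) + 30476 = (-37 + 3186747/88) + 30476 = 3183491/88 + 30476 = 5865379/88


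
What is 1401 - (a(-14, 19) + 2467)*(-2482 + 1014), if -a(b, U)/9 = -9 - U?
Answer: 3992893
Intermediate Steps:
a(b, U) = 81 + 9*U (a(b, U) = -9*(-9 - U) = 81 + 9*U)
1401 - (a(-14, 19) + 2467)*(-2482 + 1014) = 1401 - ((81 + 9*19) + 2467)*(-2482 + 1014) = 1401 - ((81 + 171) + 2467)*(-1468) = 1401 - (252 + 2467)*(-1468) = 1401 - 2719*(-1468) = 1401 - 1*(-3991492) = 1401 + 3991492 = 3992893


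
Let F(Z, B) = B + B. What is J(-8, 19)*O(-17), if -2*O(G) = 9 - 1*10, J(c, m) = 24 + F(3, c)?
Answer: 4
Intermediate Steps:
F(Z, B) = 2*B
J(c, m) = 24 + 2*c
O(G) = ½ (O(G) = -(9 - 1*10)/2 = -(9 - 10)/2 = -½*(-1) = ½)
J(-8, 19)*O(-17) = (24 + 2*(-8))*(½) = (24 - 16)*(½) = 8*(½) = 4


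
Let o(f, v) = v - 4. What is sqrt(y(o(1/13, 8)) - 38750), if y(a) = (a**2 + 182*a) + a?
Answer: I*sqrt(38002) ≈ 194.94*I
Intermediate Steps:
o(f, v) = -4 + v
y(a) = a**2 + 183*a
sqrt(y(o(1/13, 8)) - 38750) = sqrt((-4 + 8)*(183 + (-4 + 8)) - 38750) = sqrt(4*(183 + 4) - 38750) = sqrt(4*187 - 38750) = sqrt(748 - 38750) = sqrt(-38002) = I*sqrt(38002)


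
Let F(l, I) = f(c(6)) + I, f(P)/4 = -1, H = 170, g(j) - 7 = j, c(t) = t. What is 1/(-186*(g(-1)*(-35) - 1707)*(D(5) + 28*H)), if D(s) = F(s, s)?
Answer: 1/1697591682 ≈ 5.8907e-10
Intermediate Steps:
g(j) = 7 + j
f(P) = -4 (f(P) = 4*(-1) = -4)
F(l, I) = -4 + I
D(s) = -4 + s
1/(-186*(g(-1)*(-35) - 1707)*(D(5) + 28*H)) = 1/(-186*((7 - 1)*(-35) - 1707)*((-4 + 5) + 28*170)) = 1/(-186*(6*(-35) - 1707)*(1 + 4760)) = 1/(-186*(-210 - 1707)*4761) = 1/(-(-356562)*4761) = 1/(-186*(-9126837)) = 1/1697591682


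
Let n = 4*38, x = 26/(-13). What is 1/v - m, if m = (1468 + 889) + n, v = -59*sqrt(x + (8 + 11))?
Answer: -2509 - sqrt(17)/1003 ≈ -2509.0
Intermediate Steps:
x = -2 (x = 26*(-1/13) = -2)
n = 152
v = -59*sqrt(17) (v = -59*sqrt(-2 + (8 + 11)) = -59*sqrt(-2 + 19) = -59*sqrt(17) ≈ -243.26)
m = 2509 (m = (1468 + 889) + 152 = 2357 + 152 = 2509)
1/v - m = 1/(-59*sqrt(17)) - 1*2509 = -sqrt(17)/1003 - 2509 = -2509 - sqrt(17)/1003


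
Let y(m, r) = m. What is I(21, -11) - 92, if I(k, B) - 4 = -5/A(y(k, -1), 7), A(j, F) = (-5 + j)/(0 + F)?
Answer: -1443/16 ≈ -90.188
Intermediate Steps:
A(j, F) = (-5 + j)/F
I(k, B) = 4 - 5/(-5/7 + k/7) (I(k, B) = 4 - 5*7/(-5 + k) = 4 - 5/(-5/7 + k/7))
I(21, -11) - 92 = (-55 + 4*21)/(-5 + 21) - 92 = (-55 + 84)/16 - 92 = (1/16)*29 - 92 = 29/16 - 92 = -1443/16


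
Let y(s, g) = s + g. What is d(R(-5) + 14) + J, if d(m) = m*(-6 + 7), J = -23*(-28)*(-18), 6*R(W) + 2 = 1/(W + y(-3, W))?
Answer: -301037/26 ≈ -11578.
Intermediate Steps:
y(s, g) = g + s
R(W) = -⅓ + 1/(6*(-3 + 2*W)) (R(W) = -⅓ + 1/(6*(W + (W - 3))) = -⅓ + 1/(6*(W + (-3 + W))) = -⅓ + 1/(6*(-3 + 2*W)))
J = -11592 (J = 644*(-18) = -11592)
d(m) = m (d(m) = m*1 = m)
d(R(-5) + 14) + J = ((7 - 4*(-5))/(6*(-3 + 2*(-5))) + 14) - 11592 = ((7 + 20)/(6*(-3 - 10)) + 14) - 11592 = ((⅙)*27/(-13) + 14) - 11592 = ((⅙)*(-1/13)*27 + 14) - 11592 = (-9/26 + 14) - 11592 = 355/26 - 11592 = -301037/26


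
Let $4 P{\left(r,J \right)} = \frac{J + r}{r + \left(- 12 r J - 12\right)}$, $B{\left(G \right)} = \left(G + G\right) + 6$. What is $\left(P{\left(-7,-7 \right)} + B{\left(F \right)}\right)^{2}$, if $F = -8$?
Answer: $\frac{147209689}{1473796} \approx 99.885$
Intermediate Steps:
$B{\left(G \right)} = 6 + 2 G$ ($B{\left(G \right)} = 2 G + 6 = 6 + 2 G$)
$P{\left(r,J \right)} = \frac{J + r}{4 \left(-12 + r - 12 J r\right)}$ ($P{\left(r,J \right)} = \frac{\left(J + r\right) \frac{1}{r + \left(- 12 r J - 12\right)}}{4} = \frac{\left(J + r\right) \frac{1}{r - \left(12 + 12 J r\right)}}{4} = \frac{\left(J + r\right) \frac{1}{-12 + r - 12 J r}}{4} = \frac{\frac{1}{-12 + r - 12 J r} \left(J + r\right)}{4} = \frac{J + r}{4 \left(-12 + r - 12 J r\right)}$)
$\left(P{\left(-7,-7 \right)} + B{\left(F \right)}\right)^{2} = \left(\frac{\left(-1\right) \left(-7\right) - -7}{4 \left(12 - -7 + 12 \left(-7\right) \left(-7\right)\right)} + \left(6 + 2 \left(-8\right)\right)\right)^{2} = \left(\frac{7 + 7}{4 \left(12 + 7 + 588\right)} + \left(6 - 16\right)\right)^{2} = \left(\frac{1}{4} \cdot \frac{1}{607} \cdot 14 - 10\right)^{2} = \left(\frac{7}{1214} - 10\right)^{2} = \left(- \frac{12133}{1214}\right)^{2} = \frac{147209689}{1473796}$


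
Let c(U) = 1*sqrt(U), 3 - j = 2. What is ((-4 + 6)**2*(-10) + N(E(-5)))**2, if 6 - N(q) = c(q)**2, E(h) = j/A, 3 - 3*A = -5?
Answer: 75625/64 ≈ 1181.6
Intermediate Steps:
A = 8/3 (A = 1 - 1/3*(-5) = 1 + 5/3 = 8/3 ≈ 2.6667)
j = 1 (j = 3 - 1*2 = 3 - 2 = 1)
c(U) = sqrt(U)
E(h) = 3/8 (E(h) = 1/(8/3) = 1*(3/8) = 3/8)
N(q) = 6 - q (N(q) = 6 - (sqrt(q))**2 = 6 - q)
((-4 + 6)**2*(-10) + N(E(-5)))**2 = ((-4 + 6)**2*(-10) + (6 - 1*3/8))**2 = (2**2*(-10) + (6 - 3/8))**2 = (4*(-10) + 45/8)**2 = (-40 + 45/8)**2 = (-275/8)**2 = 75625/64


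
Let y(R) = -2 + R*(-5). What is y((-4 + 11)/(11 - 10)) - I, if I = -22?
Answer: -15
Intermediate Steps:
y(R) = -2 - 5*R
y((-4 + 11)/(11 - 10)) - I = (-2 - 5*(-4 + 11)/(11 - 10)) - 1*(-22) = (-2 - 35/1) + 22 = (-2 - 35) + 22 = -37 + 22 = -15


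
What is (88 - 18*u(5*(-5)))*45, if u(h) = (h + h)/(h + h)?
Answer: 3150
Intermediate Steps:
u(h) = 1 (u(h) = (2*h)/((2*h)) = (2*h)*(1/(2*h)) = 1)
(88 - 18*u(5*(-5)))*45 = (88 - 18*1)*45 = (88 - 18)*45 = 70*45 = 3150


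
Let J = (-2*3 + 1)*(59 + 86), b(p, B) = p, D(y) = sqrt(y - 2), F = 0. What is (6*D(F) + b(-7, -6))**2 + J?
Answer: -748 - 84*I*sqrt(2) ≈ -748.0 - 118.79*I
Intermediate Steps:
D(y) = sqrt(-2 + y)
J = -725 (J = (-6 + 1)*145 = -5*145 = -725)
(6*D(F) + b(-7, -6))**2 + J = (6*sqrt(-2 + 0) - 7)**2 - 725 = (6*sqrt(-2) - 7)**2 - 725 = (6*(I*sqrt(2)) - 7)**2 - 725 = (6*I*sqrt(2) - 7)**2 - 725 = (-7 + 6*I*sqrt(2))**2 - 725 = -725 + (-7 + 6*I*sqrt(2))**2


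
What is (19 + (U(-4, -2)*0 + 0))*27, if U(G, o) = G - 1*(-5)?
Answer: 513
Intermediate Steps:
U(G, o) = 5 + G (U(G, o) = G + 5 = 5 + G)
(19 + (U(-4, -2)*0 + 0))*27 = (19 + ((5 - 4)*0 + 0))*27 = (19 + (1*0 + 0))*27 = (19 + (0 + 0))*27 = (19 + 0)*27 = 19*27 = 513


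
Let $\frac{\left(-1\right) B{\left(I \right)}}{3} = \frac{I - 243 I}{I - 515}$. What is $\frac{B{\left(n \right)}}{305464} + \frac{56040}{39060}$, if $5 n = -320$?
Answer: $\frac{6884204282}{4797426669} \approx 1.435$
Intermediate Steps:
$n = -64$ ($n = \frac{1}{5} \left(-320\right) = -64$)
$B{\left(I \right)} = \frac{726 I}{-515 + I}$ ($B{\left(I \right)} = - 3 \frac{I - 243 I}{I - 515} = - 3 \frac{\left(-242\right) I}{-515 + I} = - 3 \left(- \frac{242 I}{-515 + I}\right) = \frac{726 I}{-515 + I}$)
$\frac{B{\left(n \right)}}{305464} + \frac{56040}{39060} = \frac{726 \left(-64\right) \frac{1}{-515 - 64}}{305464} + \frac{56040}{39060} = 726 \left(-64\right) \frac{1}{-579} \cdot \frac{1}{305464} + 56040 \cdot \frac{1}{39060} = 726 \left(-64\right) \left(- \frac{1}{579}\right) \frac{1}{305464} + \frac{934}{651} = \frac{15488}{193} \cdot \frac{1}{305464} + \frac{934}{651} = \frac{1936}{7369319} + \frac{934}{651} = \frac{6884204282}{4797426669}$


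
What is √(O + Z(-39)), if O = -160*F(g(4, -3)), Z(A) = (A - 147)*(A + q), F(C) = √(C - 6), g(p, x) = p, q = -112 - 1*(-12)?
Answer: √(25854 - 160*I*√2) ≈ 160.79 - 0.7036*I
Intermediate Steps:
q = -100 (q = -112 + 12 = -100)
F(C) = √(-6 + C)
Z(A) = (-147 + A)*(-100 + A) (Z(A) = (A - 147)*(A - 100) = (-147 + A)*(-100 + A))
O = -160*I*√2 (O = -160*√(-6 + 4) = -160*I*√2 ≈ -226.27*I)
√(O + Z(-39)) = √(-160*I*√2 + (14700 + (-39)² - 247*(-39))) = √(-160*I*√2 + (14700 + 1521 + 9633)) = √(-160*I*√2 + 25854) = √(25854 - 160*I*√2)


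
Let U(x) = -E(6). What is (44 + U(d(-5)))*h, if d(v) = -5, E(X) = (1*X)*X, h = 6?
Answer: 48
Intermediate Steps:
E(X) = X² (E(X) = X*X = X²)
U(x) = -36 (U(x) = -1*6² = -1*36 = -36)
(44 + U(d(-5)))*h = (44 - 36)*6 = 8*6 = 48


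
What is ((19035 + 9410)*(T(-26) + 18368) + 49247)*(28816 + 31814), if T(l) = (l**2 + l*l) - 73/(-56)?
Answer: 952412924775855/28 ≈ 3.4015e+13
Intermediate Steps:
T(l) = 73/56 + 2*l**2 (T(l) = (l**2 + l**2) - 73*(-1/56) = 2*l**2 + 73/56 = 73/56 + 2*l**2)
((19035 + 9410)*(T(-26) + 18368) + 49247)*(28816 + 31814) = ((19035 + 9410)*((73/56 + 2*(-26)**2) + 18368) + 49247)*(28816 + 31814) = (28445*((73/56 + 2*676) + 18368) + 49247)*60630 = (28445*((73/56 + 1352) + 18368) + 49247)*60630 = (28445*(75785/56 + 18368) + 49247)*60630 = (28445*(1104393/56) + 49247)*60630 = (31414458885/56 + 49247)*60630 = (31417216717/56)*60630 = 952412924775855/28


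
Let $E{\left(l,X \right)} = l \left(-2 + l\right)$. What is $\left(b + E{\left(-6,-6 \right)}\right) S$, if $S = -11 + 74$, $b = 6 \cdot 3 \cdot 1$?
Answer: $4158$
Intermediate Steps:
$b = 18$ ($b = 18 \cdot 1 = 18$)
$S = 63$
$\left(b + E{\left(-6,-6 \right)}\right) S = \left(18 - 6 \left(-2 - 6\right)\right) 63 = \left(18 - -48\right) 63 = \left(18 + 48\right) 63 = 66 \cdot 63 = 4158$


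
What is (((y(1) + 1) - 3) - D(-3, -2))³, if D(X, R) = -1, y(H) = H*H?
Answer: 0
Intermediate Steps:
y(H) = H²
(((y(1) + 1) - 3) - D(-3, -2))³ = (((1² + 1) - 3) - 1*(-1))³ = (((1 + 1) - 3) + 1)³ = ((2 - 3) + 1)³ = (-1 + 1)³ = 0³ = 0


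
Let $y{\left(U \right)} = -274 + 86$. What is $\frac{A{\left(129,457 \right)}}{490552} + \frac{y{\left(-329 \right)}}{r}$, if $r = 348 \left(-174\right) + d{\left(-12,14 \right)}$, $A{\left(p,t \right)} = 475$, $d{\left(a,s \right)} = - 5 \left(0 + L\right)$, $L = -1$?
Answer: $\frac{120983601}{29701451944} \approx 0.0040733$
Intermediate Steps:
$d{\left(a,s \right)} = 5$ ($d{\left(a,s \right)} = - 5 \left(0 - 1\right) = \left(-5\right) \left(-1\right) = 5$)
$y{\left(U \right)} = -188$
$r = -60547$ ($r = 348 \left(-174\right) + 5 = -60552 + 5 = -60547$)
$\frac{A{\left(129,457 \right)}}{490552} + \frac{y{\left(-329 \right)}}{r} = \frac{475}{490552} - \frac{188}{-60547} = 475 \cdot \frac{1}{490552} - - \frac{188}{60547} = \frac{475}{490552} + \frac{188}{60547} = \frac{120983601}{29701451944}$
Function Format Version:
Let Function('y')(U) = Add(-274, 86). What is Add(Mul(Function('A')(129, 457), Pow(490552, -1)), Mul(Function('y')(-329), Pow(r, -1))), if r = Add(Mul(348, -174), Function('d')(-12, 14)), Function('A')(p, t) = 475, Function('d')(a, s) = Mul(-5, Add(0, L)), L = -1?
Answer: Rational(120983601, 29701451944) ≈ 0.0040733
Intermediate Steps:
Function('d')(a, s) = 5 (Function('d')(a, s) = Mul(-5, Add(0, -1)) = Mul(-5, -1) = 5)
Function('y')(U) = -188
r = -60547 (r = Add(Mul(348, -174), 5) = Add(-60552, 5) = -60547)
Add(Mul(Function('A')(129, 457), Pow(490552, -1)), Mul(Function('y')(-329), Pow(r, -1))) = Add(Mul(475, Pow(490552, -1)), Mul(-188, Pow(-60547, -1))) = Add(Mul(475, Rational(1, 490552)), Mul(-188, Rational(-1, 60547))) = Add(Rational(475, 490552), Rational(188, 60547)) = Rational(120983601, 29701451944)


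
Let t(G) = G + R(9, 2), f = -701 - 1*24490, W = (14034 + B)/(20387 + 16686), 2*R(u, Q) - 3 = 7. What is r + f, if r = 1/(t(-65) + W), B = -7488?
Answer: -55869493367/2217834 ≈ -25191.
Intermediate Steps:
R(u, Q) = 5 (R(u, Q) = 3/2 + (1/2)*7 = 3/2 + 7/2 = 5)
W = 6546/37073 (W = (14034 - 7488)/(20387 + 16686) = 6546/37073 ≈ 0.17657)
f = -25191 (f = -701 - 24490 = -25191)
t(G) = 5 + G (t(G) = G + 5 = 5 + G)
r = -37073/2217834 (r = 1/((5 - 65) + 6546/37073) = 1/(-60 + 6546/37073) = 1/(-2217834/37073) = -37073/2217834 ≈ -0.016716)
r + f = -37073/2217834 - 25191 = -55869493367/2217834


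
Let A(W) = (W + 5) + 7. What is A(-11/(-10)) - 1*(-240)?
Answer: 2531/10 ≈ 253.10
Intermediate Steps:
A(W) = 12 + W (A(W) = (5 + W) + 7 = 12 + W)
A(-11/(-10)) - 1*(-240) = (12 - 11/(-10)) - 1*(-240) = (12 - 11*(-⅒)) + 240 = (12 + 11/10) + 240 = 131/10 + 240 = 2531/10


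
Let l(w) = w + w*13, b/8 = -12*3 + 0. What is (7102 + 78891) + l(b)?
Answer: 81961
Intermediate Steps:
b = -288 (b = 8*(-12*3 + 0) = 8*(-36 + 0) = 8*(-36) = -288)
l(w) = 14*w (l(w) = w + 13*w = 14*w)
(7102 + 78891) + l(b) = (7102 + 78891) + 14*(-288) = 85993 - 4032 = 81961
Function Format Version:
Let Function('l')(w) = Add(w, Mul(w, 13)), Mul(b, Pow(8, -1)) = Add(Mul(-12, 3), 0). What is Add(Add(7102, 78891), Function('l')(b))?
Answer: 81961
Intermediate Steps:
b = -288 (b = Mul(8, Add(Mul(-12, 3), 0)) = Mul(8, Add(-36, 0)) = Mul(8, -36) = -288)
Function('l')(w) = Mul(14, w) (Function('l')(w) = Add(w, Mul(13, w)) = Mul(14, w))
Add(Add(7102, 78891), Function('l')(b)) = Add(Add(7102, 78891), Mul(14, -288)) = Add(85993, -4032) = 81961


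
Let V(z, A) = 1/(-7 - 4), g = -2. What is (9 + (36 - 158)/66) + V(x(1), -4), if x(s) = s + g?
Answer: 233/33 ≈ 7.0606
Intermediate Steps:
x(s) = -2 + s (x(s) = s - 2 = -2 + s)
V(z, A) = -1/11 (V(z, A) = 1/(-11) = -1/11)
(9 + (36 - 158)/66) + V(x(1), -4) = (9 + (36 - 158)/66) - 1/11 = (9 - 122*1/66) - 1/11 = (9 - 61/33) - 1/11 = 236/33 - 1/11 = 233/33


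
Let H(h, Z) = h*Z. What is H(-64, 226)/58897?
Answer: -14464/58897 ≈ -0.24558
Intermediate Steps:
H(h, Z) = Z*h
H(-64, 226)/58897 = (226*(-64))/58897 = -14464*1/58897 = -14464/58897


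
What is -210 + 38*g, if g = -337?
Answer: -13016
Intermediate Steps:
-210 + 38*g = -210 + 38*(-337) = -210 - 12806 = -13016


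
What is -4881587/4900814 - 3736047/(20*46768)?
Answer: -11437856329289/2292012691520 ≈ -4.9903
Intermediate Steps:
-4881587/4900814 - 3736047/(20*46768) = -4881587*1/4900814 - 3736047/935360 = -4881587/4900814 - 3736047*1/935360 = -4881587/4900814 - 3736047/935360 = -11437856329289/2292012691520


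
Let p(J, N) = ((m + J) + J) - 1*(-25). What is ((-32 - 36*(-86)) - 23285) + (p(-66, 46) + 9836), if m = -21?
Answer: -10513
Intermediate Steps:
p(J, N) = 4 + 2*J (p(J, N) = ((-21 + J) + J) - 1*(-25) = (-21 + 2*J) + 25 = 4 + 2*J)
((-32 - 36*(-86)) - 23285) + (p(-66, 46) + 9836) = ((-32 - 36*(-86)) - 23285) + ((4 + 2*(-66)) + 9836) = ((-32 + 3096) - 23285) + ((4 - 132) + 9836) = (3064 - 23285) + (-128 + 9836) = -20221 + 9708 = -10513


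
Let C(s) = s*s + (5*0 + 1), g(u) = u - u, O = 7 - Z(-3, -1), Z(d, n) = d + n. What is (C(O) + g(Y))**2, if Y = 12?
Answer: 14884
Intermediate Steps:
O = 11 (O = 7 - (-3 - 1) = 7 - 1*(-4) = 7 + 4 = 11)
g(u) = 0
C(s) = 1 + s**2 (C(s) = s**2 + (0 + 1) = s**2 + 1 = 1 + s**2)
(C(O) + g(Y))**2 = ((1 + 11**2) + 0)**2 = ((1 + 121) + 0)**2 = (122 + 0)**2 = 122**2 = 14884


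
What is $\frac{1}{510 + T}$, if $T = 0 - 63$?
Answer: $\frac{1}{447} \approx 0.0022371$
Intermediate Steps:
$T = -63$ ($T = 0 - 63 = -63$)
$\frac{1}{510 + T} = \frac{1}{510 - 63} = \frac{1}{447}$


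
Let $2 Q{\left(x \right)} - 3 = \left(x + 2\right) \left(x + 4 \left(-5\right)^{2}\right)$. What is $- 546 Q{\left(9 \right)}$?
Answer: $-328146$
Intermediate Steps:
$Q{\left(x \right)} = \frac{3}{2} + \frac{\left(2 + x\right) \left(100 + x\right)}{2}$ ($Q{\left(x \right)} = \frac{3}{2} + \frac{\left(x + 2\right) \left(x + 4 \left(-5\right)^{2}\right)}{2} = \frac{3}{2} + \frac{\left(2 + x\right) \left(x + 4 \cdot 25\right)}{2} = \frac{3}{2} + \frac{\left(2 + x\right) \left(x + 100\right)}{2} = \frac{3}{2} + \frac{\left(2 + x\right) \left(100 + x\right)}{2}$)
$- 546 Q{\left(9 \right)} = - 546 \left(\frac{203}{2} + \frac{9^{2}}{2} + 51 \cdot 9\right) = - 546 \left(\frac{203}{2} + \frac{1}{2} \cdot 81 + 459\right) = - 546 \left(\frac{203}{2} + \frac{81}{2} + 459\right) = \left(-546\right) 601 = -328146$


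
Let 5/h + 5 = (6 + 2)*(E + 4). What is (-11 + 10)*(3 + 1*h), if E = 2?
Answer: -134/43 ≈ -3.1163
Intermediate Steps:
h = 5/43 (h = 5/(-5 + (6 + 2)*(2 + 4)) = 5/(-5 + 8*6) = 5/(-5 + 48) = 5/43 ≈ 0.11628)
(-11 + 10)*(3 + 1*h) = (-11 + 10)*(3 + 1*(5/43)) = -(3 + 5/43) = -1*134/43 = -134/43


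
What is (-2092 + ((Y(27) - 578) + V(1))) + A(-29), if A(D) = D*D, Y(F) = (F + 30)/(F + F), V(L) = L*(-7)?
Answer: -33029/18 ≈ -1834.9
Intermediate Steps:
V(L) = -7*L
Y(F) = (30 + F)/(2*F) (Y(F) = (30 + F)/((2*F)) = (30 + F)*(1/(2*F)) = (30 + F)/(2*F))
A(D) = D²
(-2092 + ((Y(27) - 578) + V(1))) + A(-29) = (-2092 + (((½)*(30 + 27)/27 - 578) - 7*1)) + (-29)² = (-2092 + (((½)*(1/27)*57 - 578) - 7)) + 841 = (-2092 + ((19/18 - 578) - 7)) + 841 = (-2092 + (-10385/18 - 7)) + 841 = (-2092 - 10511/18) + 841 = -48167/18 + 841 = -33029/18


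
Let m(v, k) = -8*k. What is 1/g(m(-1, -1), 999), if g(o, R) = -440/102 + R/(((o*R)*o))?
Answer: -3264/14029 ≈ -0.23266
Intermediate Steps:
g(o, R) = -220/51 + o⁻² (g(o, R) = -440*1/102 + R/(((R*o)*o)) = -220/51 + R/((R*o²)) = -220/51 + R*(1/(R*o²)) = -220/51 + o⁻²)
1/g(m(-1, -1), 999) = 1/(-220/51 + (-8*(-1))⁻²) = 1/(-220/51 + 8⁻²) = 1/(-220/51 + 1/64) = 1/(-14029/3264) = -3264/14029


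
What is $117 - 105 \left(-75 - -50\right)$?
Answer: $2742$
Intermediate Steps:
$117 - 105 \left(-75 - -50\right) = 117 - 105 \left(-75 + 50\right) = 117 - -2625 = 117 + 2625 = 2742$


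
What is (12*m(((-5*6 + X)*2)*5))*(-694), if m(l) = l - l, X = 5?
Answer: 0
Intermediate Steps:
m(l) = 0
(12*m(((-5*6 + X)*2)*5))*(-694) = (12*0)*(-694) = 0*(-694) = 0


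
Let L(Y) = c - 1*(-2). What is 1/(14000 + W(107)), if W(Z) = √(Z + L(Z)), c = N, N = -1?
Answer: 3500/48999973 - 3*√3/97999946 ≈ 7.1376e-5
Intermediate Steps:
c = -1
L(Y) = 1 (L(Y) = -1 - 1*(-2) = -1 + 2 = 1)
W(Z) = √(1 + Z) (W(Z) = √(Z + 1) = √(1 + Z))
1/(14000 + W(107)) = 1/(14000 + √(1 + 107)) = 1/(14000 + √108) = 1/(14000 + 6*√3)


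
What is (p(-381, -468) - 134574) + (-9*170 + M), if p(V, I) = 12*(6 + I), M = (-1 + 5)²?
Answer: -141632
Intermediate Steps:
M = 16 (M = 4² = 16)
p(V, I) = 72 + 12*I
(p(-381, -468) - 134574) + (-9*170 + M) = ((72 + 12*(-468)) - 134574) + (-9*170 + 16) = ((72 - 5616) - 134574) + (-1530 + 16) = (-5544 - 134574) - 1514 = -140118 - 1514 = -141632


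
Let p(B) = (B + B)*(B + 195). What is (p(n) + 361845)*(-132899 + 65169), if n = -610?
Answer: -58799460850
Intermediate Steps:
p(B) = 2*B*(195 + B) (p(B) = (2*B)*(195 + B) = 2*B*(195 + B))
(p(n) + 361845)*(-132899 + 65169) = (2*(-610)*(195 - 610) + 361845)*(-132899 + 65169) = (2*(-610)*(-415) + 361845)*(-67730) = (506300 + 361845)*(-67730) = 868145*(-67730) = -58799460850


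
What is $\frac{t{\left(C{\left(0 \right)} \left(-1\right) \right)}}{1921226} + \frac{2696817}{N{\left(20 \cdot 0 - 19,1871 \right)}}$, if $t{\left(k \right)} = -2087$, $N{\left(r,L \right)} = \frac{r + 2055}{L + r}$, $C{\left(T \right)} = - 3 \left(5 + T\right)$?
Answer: $\frac{2398893255065963}{977904034} \approx 2.4531 \cdot 10^{6}$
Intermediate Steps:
$C{\left(T \right)} = -15 - 3 T$
$N{\left(r,L \right)} = \frac{2055 + r}{L + r}$
$\frac{t{\left(C{\left(0 \right)} \left(-1\right) \right)}}{1921226} + \frac{2696817}{N{\left(20 \cdot 0 - 19,1871 \right)}} = - \frac{2087}{1921226} + \frac{2696817}{\frac{1}{1871 + \left(20 \cdot 0 - 19\right)} \left(2055 + \left(20 \cdot 0 - 19\right)\right)} = \left(-2087\right) \frac{1}{1921226} + \frac{2696817}{\frac{1}{1871 + \left(0 - 19\right)} \left(2055 + \left(0 - 19\right)\right)} = - \frac{2087}{1921226} + \frac{2696817}{\frac{1}{1871 - 19} \left(2055 - 19\right)} = - \frac{2087}{1921226} + \frac{2696817}{\frac{1}{1852} \cdot 2036} = - \frac{2087}{1921226} + \frac{2696817}{\frac{509}{463}} = - \frac{2087}{1921226} + 2696817 \cdot \frac{463}{509} = - \frac{2087}{1921226} + \frac{1248626271}{509} = \frac{2398893255065963}{977904034}$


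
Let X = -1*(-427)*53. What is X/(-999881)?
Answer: -22631/999881 ≈ -0.022634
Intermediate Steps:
X = 22631 (X = 427*53 = 22631)
X/(-999881) = 22631/(-999881) = 22631*(-1/999881) = -22631/999881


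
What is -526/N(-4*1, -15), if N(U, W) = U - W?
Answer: -526/11 ≈ -47.818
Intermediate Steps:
-526/N(-4*1, -15) = -526/(-4*1 - 1*(-15)) = -526/(-4 + 15) = -526/11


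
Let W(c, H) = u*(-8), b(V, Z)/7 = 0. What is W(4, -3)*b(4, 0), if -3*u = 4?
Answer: 0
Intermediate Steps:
u = -4/3 (u = -⅓*4 = -4/3 ≈ -1.3333)
b(V, Z) = 0 (b(V, Z) = 7*0 = 0)
W(c, H) = 32/3 (W(c, H) = -4/3*(-8) = 32/3)
W(4, -3)*b(4, 0) = (32/3)*0 = 0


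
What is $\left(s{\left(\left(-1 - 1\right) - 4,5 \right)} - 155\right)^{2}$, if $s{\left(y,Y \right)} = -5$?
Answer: $25600$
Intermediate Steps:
$\left(s{\left(\left(-1 - 1\right) - 4,5 \right)} - 155\right)^{2} = \left(-5 - 155\right)^{2} = \left(-160\right)^{2} = 25600$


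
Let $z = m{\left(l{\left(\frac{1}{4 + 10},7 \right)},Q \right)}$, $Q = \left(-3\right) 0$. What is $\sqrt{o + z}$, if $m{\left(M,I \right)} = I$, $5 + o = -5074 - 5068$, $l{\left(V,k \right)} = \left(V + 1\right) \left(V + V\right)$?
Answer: $i \sqrt{10147} \approx 100.73 i$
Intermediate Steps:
$l{\left(V,k \right)} = 2 V \left(1 + V\right)$ ($l{\left(V,k \right)} = \left(1 + V\right) 2 V = 2 V \left(1 + V\right)$)
$o = -10147$ ($o = -5 - 10142 = -10147$)
$Q = 0$
$z = 0$
$\sqrt{o + z} = \sqrt{-10147 + 0} = \sqrt{-10147} = i \sqrt{10147}$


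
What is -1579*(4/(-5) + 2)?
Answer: -9474/5 ≈ -1894.8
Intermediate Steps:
-1579*(4/(-5) + 2) = -1579*(4*(-⅕) + 2) = -1579*(-⅘ + 2) = -1579*6/5 = -9474/5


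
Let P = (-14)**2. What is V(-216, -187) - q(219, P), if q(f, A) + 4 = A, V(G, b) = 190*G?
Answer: -41232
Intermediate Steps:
P = 196
q(f, A) = -4 + A
V(-216, -187) - q(219, P) = 190*(-216) - (-4 + 196) = -41040 - 1*192 = -41040 - 192 = -41232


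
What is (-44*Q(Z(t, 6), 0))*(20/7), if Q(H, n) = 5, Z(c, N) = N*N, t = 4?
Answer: -4400/7 ≈ -628.57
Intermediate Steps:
Z(c, N) = N**2
(-44*Q(Z(t, 6), 0))*(20/7) = (-44*5)*(20/7) = -4400/7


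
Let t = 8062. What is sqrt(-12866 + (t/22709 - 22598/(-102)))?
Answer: I*sqrt(16959933936371019)/1158159 ≈ 112.45*I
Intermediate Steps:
sqrt(-12866 + (t/22709 - 22598/(-102))) = sqrt(-12866 + (8062/22709 - 22598/(-102))) = sqrt(-12866 + (8062*(1/22709) - 22598*(-1/102))) = sqrt(-12866 + (8062/22709 + 11299/51)) = sqrt(-12866 + 257000153/1158159) = sqrt(-14643873541/1158159) = I*sqrt(16959933936371019)/1158159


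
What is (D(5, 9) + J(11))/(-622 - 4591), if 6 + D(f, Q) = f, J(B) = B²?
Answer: -120/5213 ≈ -0.023019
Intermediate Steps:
D(f, Q) = -6 + f
(D(5, 9) + J(11))/(-622 - 4591) = ((-6 + 5) + 11²)/(-622 - 4591) = (-1 + 121)/(-5213) = 120*(-1/5213) = -120/5213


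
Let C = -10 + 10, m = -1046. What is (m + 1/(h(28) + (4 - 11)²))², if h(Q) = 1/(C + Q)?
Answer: 2062469376900/1885129 ≈ 1.0941e+6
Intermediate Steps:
C = 0
h(Q) = 1/Q (h(Q) = 1/(0 + Q) = 1/Q)
(m + 1/(h(28) + (4 - 11)²))² = (-1046 + 1/(1/28 + (4 - 11)²))² = (-1046 + 1/(1/28 + (-7)²))² = (-1046 + 1/(1/28 + 49))² = (-1046 + 1/(1373/28))² = (-1046 + 28/1373)² = (-1436130/1373)² = 2062469376900/1885129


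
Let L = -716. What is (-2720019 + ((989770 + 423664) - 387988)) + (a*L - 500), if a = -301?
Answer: -1479557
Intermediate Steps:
(-2720019 + ((989770 + 423664) - 387988)) + (a*L - 500) = (-2720019 + ((989770 + 423664) - 387988)) + (-301*(-716) - 500) = (-2720019 + (1413434 - 387988)) + (215516 - 500) = (-2720019 + 1025446) + 215016 = -1694573 + 215016 = -1479557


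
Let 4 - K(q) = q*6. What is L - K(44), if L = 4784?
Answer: 5044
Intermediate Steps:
K(q) = 4 - 6*q (K(q) = 4 - q*6 = 4 - 6*q)
L - K(44) = 4784 - (4 - 6*44) = 4784 - (4 - 264) = 4784 - 1*(-260) = 4784 + 260 = 5044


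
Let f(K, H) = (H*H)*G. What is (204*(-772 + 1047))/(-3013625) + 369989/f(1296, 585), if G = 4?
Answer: 8305702481/33002810100 ≈ 0.25167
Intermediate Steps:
f(K, H) = 4*H² (f(K, H) = (H*H)*4 = H²*4 = 4*H²)
(204*(-772 + 1047))/(-3013625) + 369989/f(1296, 585) = (204*(-772 + 1047))/(-3013625) + 369989/((4*585²)) = (204*275)*(-1/3013625) + 369989/((4*342225)) = 56100*(-1/3013625) + 369989/1368900 = -2244/120545 + 369989*(1/1368900) = -2244/120545 + 369989/1368900 = 8305702481/33002810100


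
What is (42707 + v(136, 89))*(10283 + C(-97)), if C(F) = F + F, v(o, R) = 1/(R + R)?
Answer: 76695034383/178 ≈ 4.3087e+8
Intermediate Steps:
v(o, R) = 1/(2*R)
C(F) = 2*F
(42707 + v(136, 89))*(10283 + C(-97)) = (42707 + (½)/89)*(10283 + 2*(-97)) = (42707 + (½)*(1/89))*(10283 - 194) = (42707 + 1/178)*10089 = (7601847/178)*10089 = 76695034383/178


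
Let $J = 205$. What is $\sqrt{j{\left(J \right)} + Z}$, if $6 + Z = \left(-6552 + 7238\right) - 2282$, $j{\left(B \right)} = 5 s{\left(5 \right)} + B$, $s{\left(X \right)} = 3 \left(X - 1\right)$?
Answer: $i \sqrt{1337} \approx 36.565 i$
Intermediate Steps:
$s{\left(X \right)} = -3 + 3 X$ ($s{\left(X \right)} = 3 \left(-1 + X\right) = -3 + 3 X$)
$j{\left(B \right)} = 60 + B$ ($j{\left(B \right)} = 5 \left(-3 + 3 \cdot 5\right) + B = 5 \left(-3 + 15\right) + B = 5 \cdot 12 + B = 60 + B$)
$Z = -1602$ ($Z = -6 + \left(\left(-6552 + 7238\right) - 2282\right) = -6 + \left(686 - 2282\right) = -6 - 1596 = -1602$)
$\sqrt{j{\left(J \right)} + Z} = \sqrt{\left(60 + 205\right) - 1602} = \sqrt{265 - 1602} = \sqrt{-1337} = i \sqrt{1337}$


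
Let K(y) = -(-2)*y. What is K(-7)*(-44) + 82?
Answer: 698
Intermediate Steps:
K(y) = 2*y
K(-7)*(-44) + 82 = (2*(-7))*(-44) + 82 = -14*(-44) + 82 = 616 + 82 = 698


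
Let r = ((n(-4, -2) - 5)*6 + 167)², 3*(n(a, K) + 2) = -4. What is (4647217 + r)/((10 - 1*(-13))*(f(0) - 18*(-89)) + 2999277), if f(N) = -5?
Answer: 2330453/1518004 ≈ 1.5352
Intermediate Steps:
n(a, K) = -10/3 (n(a, K) = -2 + (⅓)*(-4) = -2 - 4/3 = -10/3)
r = 13689 (r = ((-10/3 - 5)*6 + 167)² = (-25/3*6 + 167)² = (-50 + 167)² = 117² = 13689)
(4647217 + r)/((10 - 1*(-13))*(f(0) - 18*(-89)) + 2999277) = (4647217 + 13689)/((10 - 1*(-13))*(-5 - 18*(-89)) + 2999277) = 4660906/((10 + 13)*(-5 + 1602) + 2999277) = 4660906/(23*1597 + 2999277) = 4660906/(36731 + 2999277) = 4660906/3036008 = 4660906*(1/3036008) = 2330453/1518004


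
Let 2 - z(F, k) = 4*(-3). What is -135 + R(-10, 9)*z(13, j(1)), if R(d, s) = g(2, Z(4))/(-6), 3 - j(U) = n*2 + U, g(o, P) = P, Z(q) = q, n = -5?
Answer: -433/3 ≈ -144.33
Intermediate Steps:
j(U) = 13 - U (j(U) = 3 - (-5*2 + U) = 3 - (-10 + U) = 3 + (10 - U) = 13 - U)
z(F, k) = 14 (z(F, k) = 2 - 4*(-3) = 2 - 1*(-12) = 2 + 12 = 14)
R(d, s) = -⅔ (R(d, s) = 4/(-6) = 4*(-⅙) = -⅔)
-135 + R(-10, 9)*z(13, j(1)) = -135 - ⅔*14 = -135 - 28/3 = -433/3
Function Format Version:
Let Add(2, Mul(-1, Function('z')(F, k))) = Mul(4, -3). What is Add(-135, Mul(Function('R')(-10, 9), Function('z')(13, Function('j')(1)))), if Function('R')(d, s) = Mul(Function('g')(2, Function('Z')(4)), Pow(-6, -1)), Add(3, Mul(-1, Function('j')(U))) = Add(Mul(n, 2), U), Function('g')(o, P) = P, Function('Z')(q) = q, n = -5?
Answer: Rational(-433, 3) ≈ -144.33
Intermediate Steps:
Function('j')(U) = Add(13, Mul(-1, U)) (Function('j')(U) = Add(3, Mul(-1, Add(Mul(-5, 2), U))) = Add(3, Mul(-1, Add(-10, U))) = Add(3, Add(10, Mul(-1, U))) = Add(13, Mul(-1, U)))
Function('z')(F, k) = 14 (Function('z')(F, k) = Add(2, Mul(-1, Mul(4, -3))) = Add(2, Mul(-1, -12)) = Add(2, 12) = 14)
Function('R')(d, s) = Rational(-2, 3) (Function('R')(d, s) = Mul(4, Pow(-6, -1)) = Mul(4, Rational(-1, 6)) = Rational(-2, 3))
Add(-135, Mul(Function('R')(-10, 9), Function('z')(13, Function('j')(1)))) = Add(-135, Mul(Rational(-2, 3), 14)) = Add(-135, Rational(-28, 3)) = Rational(-433, 3)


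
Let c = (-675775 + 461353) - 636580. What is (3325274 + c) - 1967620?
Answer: 506652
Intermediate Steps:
c = -851002 (c = -214422 - 636580 = -851002)
(3325274 + c) - 1967620 = (3325274 - 851002) - 1967620 = 2474272 - 1967620 = 506652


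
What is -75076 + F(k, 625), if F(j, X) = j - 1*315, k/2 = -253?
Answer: -75897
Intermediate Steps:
k = -506 (k = 2*(-253) = -506)
F(j, X) = -315 + j (F(j, X) = j - 315 = -315 + j)
-75076 + F(k, 625) = -75076 + (-315 - 506) = -75076 - 821 = -75897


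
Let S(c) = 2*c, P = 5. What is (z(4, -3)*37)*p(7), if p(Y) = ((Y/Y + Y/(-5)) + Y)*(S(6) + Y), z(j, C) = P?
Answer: 23199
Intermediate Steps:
z(j, C) = 5
p(Y) = (1 + 4*Y/5)*(12 + Y) (p(Y) = ((Y/Y + Y/(-5)) + Y)*(2*6 + Y) = ((1 + Y*(-⅕)) + Y)*(12 + Y) = ((1 - Y/5) + Y)*(12 + Y) = (1 + 4*Y/5)*(12 + Y))
(z(4, -3)*37)*p(7) = (5*37)*(12 + (⅘)*7² + (53/5)*7) = 185*(12 + (⅘)*49 + 371/5) = 185*(12 + 196/5 + 371/5) = 185*(627/5) = 23199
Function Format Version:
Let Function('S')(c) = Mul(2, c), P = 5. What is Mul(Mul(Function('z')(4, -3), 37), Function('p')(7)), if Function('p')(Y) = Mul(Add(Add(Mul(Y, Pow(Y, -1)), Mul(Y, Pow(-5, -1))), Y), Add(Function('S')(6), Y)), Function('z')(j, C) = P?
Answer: 23199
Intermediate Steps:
Function('z')(j, C) = 5
Function('p')(Y) = Mul(Add(1, Mul(Rational(4, 5), Y)), Add(12, Y)) (Function('p')(Y) = Mul(Add(Add(Mul(Y, Pow(Y, -1)), Mul(Y, Pow(-5, -1))), Y), Add(Mul(2, 6), Y)) = Mul(Add(Add(1, Mul(Y, Rational(-1, 5))), Y), Add(12, Y)) = Mul(Add(Add(1, Mul(Rational(-1, 5), Y)), Y), Add(12, Y)) = Mul(Add(1, Mul(Rational(4, 5), Y)), Add(12, Y)))
Mul(Mul(Function('z')(4, -3), 37), Function('p')(7)) = Mul(Mul(5, 37), Add(12, Mul(Rational(4, 5), Pow(7, 2)), Mul(Rational(53, 5), 7))) = Mul(185, Add(12, Mul(Rational(4, 5), 49), Rational(371, 5))) = Mul(185, Add(12, Rational(196, 5), Rational(371, 5))) = Mul(185, Rational(627, 5)) = 23199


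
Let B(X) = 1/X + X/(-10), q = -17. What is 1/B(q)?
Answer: 170/279 ≈ 0.60932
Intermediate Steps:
B(X) = 1/X - X/10 (B(X) = 1/X + X*(-⅒) = 1/X - X/10)
1/B(q) = 1/(1/(-17) - ⅒*(-17)) = 1/(-1/17 + 17/10) = 1/(279/170) = 170/279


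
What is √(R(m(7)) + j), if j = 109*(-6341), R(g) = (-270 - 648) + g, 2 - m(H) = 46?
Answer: I*√692131 ≈ 831.94*I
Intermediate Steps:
m(H) = -44 (m(H) = 2 - 1*46 = 2 - 46 = -44)
R(g) = -918 + g
j = -691169
√(R(m(7)) + j) = √((-918 - 44) - 691169) = √(-962 - 691169) = √(-692131) = I*√692131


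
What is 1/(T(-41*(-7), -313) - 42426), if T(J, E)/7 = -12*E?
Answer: -1/16134 ≈ -6.1981e-5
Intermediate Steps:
T(J, E) = -84*E (T(J, E) = 7*(-12*E) = -84*E)
1/(T(-41*(-7), -313) - 42426) = 1/(-84*(-313) - 42426) = 1/(26292 - 42426) = 1/(-16134) = -1/16134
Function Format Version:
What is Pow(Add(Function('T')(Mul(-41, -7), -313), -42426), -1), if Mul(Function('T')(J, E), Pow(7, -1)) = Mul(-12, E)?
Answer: Rational(-1, 16134) ≈ -6.1981e-5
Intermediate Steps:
Function('T')(J, E) = Mul(-84, E) (Function('T')(J, E) = Mul(7, Mul(-12, E)) = Mul(-84, E))
Pow(Add(Function('T')(Mul(-41, -7), -313), -42426), -1) = Pow(Add(Mul(-84, -313), -42426), -1) = Pow(Add(26292, -42426), -1) = Pow(-16134, -1) = Rational(-1, 16134)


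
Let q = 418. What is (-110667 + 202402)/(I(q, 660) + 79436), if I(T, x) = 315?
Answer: 13105/11393 ≈ 1.1503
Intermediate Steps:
(-110667 + 202402)/(I(q, 660) + 79436) = (-110667 + 202402)/(315 + 79436) = 91735/79751 = 91735*(1/79751) = 13105/11393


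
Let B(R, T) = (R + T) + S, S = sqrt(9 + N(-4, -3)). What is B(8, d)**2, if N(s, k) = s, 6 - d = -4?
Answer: (18 + sqrt(5))**2 ≈ 409.50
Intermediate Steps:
d = 10 (d = 6 - 1*(-4) = 6 + 4 = 10)
S = sqrt(5) (S = sqrt(9 - 4) = sqrt(5) ≈ 2.2361)
B(R, T) = R + T + sqrt(5) (B(R, T) = (R + T) + sqrt(5) = R + T + sqrt(5))
B(8, d)**2 = (8 + 10 + sqrt(5))**2 = (18 + sqrt(5))**2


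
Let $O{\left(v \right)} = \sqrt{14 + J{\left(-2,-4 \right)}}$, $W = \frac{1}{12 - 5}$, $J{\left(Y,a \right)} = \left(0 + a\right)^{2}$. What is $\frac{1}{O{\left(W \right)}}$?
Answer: $\frac{\sqrt{30}}{30} \approx 0.18257$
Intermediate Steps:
$J{\left(Y,a \right)} = a^{2}$
$W = \frac{1}{7} \approx 0.14286$
$O{\left(v \right)} = \sqrt{30}$ ($O{\left(v \right)} = \sqrt{14 + \left(-4\right)^{2}} = \sqrt{14 + 16} = \sqrt{30}$)
$\frac{1}{O{\left(W \right)}} = \frac{1}{\sqrt{30}} = \frac{\sqrt{30}}{30}$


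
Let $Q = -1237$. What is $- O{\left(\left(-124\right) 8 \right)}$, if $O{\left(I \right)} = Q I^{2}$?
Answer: $1217287168$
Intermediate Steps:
$O{\left(I \right)} = - 1237 I^{2}$
$- O{\left(\left(-124\right) 8 \right)} = - \left(-1237\right) \left(\left(-124\right) 8\right)^{2} = - \left(-1237\right) \left(-992\right)^{2} = - \left(-1237\right) 984064 = \left(-1\right) \left(-1217287168\right) = 1217287168$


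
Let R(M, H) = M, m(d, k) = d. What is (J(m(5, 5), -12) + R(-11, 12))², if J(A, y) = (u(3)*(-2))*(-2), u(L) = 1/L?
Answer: 841/9 ≈ 93.444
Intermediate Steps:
J(A, y) = 4/3 (J(A, y) = (-2/3)*(-2) = ((⅓)*(-2))*(-2) = -⅔*(-2) = 4/3)
(J(m(5, 5), -12) + R(-11, 12))² = (4/3 - 11)² = (-29/3)² = 841/9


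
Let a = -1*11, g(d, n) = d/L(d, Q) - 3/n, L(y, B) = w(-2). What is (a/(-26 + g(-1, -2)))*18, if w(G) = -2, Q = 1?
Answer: 33/4 ≈ 8.2500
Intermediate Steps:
L(y, B) = -2
g(d, n) = -3/n - d/2 (g(d, n) = d/(-2) - 3/n = d*(-½) - 3/n = -d/2 - 3/n = -3/n - d/2)
a = -11
(a/(-26 + g(-1, -2)))*18 = (-11/(-26 + (-3/(-2) - ½*(-1))))*18 = (-11/(-26 + (-3*(-½) + ½)))*18 = (-11/(-26 + (3/2 + ½)))*18 = (-11/(-26 + 2))*18 = (-11/(-24))*18 = -1/24*(-11)*18 = (11/24)*18 = 33/4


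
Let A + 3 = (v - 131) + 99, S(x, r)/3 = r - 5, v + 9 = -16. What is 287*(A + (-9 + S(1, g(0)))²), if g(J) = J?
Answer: 148092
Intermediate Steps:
v = -25 (v = -9 - 16 = -25)
S(x, r) = -15 + 3*r (S(x, r) = 3*(r - 5) = 3*(-5 + r) = -15 + 3*r)
A = -60 (A = -3 + ((-25 - 131) + 99) = -3 + (-156 + 99) = -3 - 57 = -60)
287*(A + (-9 + S(1, g(0)))²) = 287*(-60 + (-9 + (-15 + 3*0))²) = 287*(-60 + (-9 + (-15 + 0))²) = 287*(-60 + (-9 - 15)²) = 287*(-60 + (-24)²) = 287*(-60 + 576) = 287*516 = 148092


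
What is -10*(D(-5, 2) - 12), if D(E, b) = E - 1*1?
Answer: 180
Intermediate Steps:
D(E, b) = -1 + E (D(E, b) = E - 1 = -1 + E)
-10*(D(-5, 2) - 12) = -10*((-1 - 5) - 12) = -10*(-6 - 12) = -10*(-18) = 180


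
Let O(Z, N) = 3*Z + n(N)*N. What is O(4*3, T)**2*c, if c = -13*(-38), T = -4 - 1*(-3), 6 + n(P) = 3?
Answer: 751374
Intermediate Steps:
n(P) = -3 (n(P) = -6 + 3 = -3)
T = -1 (T = -4 + 3 = -1)
O(Z, N) = -3*N + 3*Z (O(Z, N) = 3*Z - 3*N = -3*N + 3*Z)
c = 494
O(4*3, T)**2*c = (-3*(-1) + 3*(4*3))**2*494 = (3 + 3*12)**2*494 = (3 + 36)**2*494 = 39**2*494 = 1521*494 = 751374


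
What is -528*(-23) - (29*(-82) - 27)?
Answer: 14549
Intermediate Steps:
-528*(-23) - (29*(-82) - 27) = 12144 - (-2378 - 27) = 12144 - 1*(-2405) = 12144 + 2405 = 14549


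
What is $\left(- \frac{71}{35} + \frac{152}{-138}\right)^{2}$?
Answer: $\frac{57138481}{5832225} \approx 9.797$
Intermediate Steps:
$\left(- \frac{71}{35} + \frac{152}{-138}\right)^{2} = \left(\left(-71\right) \frac{1}{35} + 152 \left(- \frac{1}{138}\right)\right)^{2} = \left(- \frac{71}{35} - \frac{76}{69}\right)^{2} = \left(- \frac{7559}{2415}\right)^{2} = \frac{57138481}{5832225}$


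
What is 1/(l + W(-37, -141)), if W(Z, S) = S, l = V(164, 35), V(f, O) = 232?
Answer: 1/91 ≈ 0.010989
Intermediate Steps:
l = 232
1/(l + W(-37, -141)) = 1/(232 - 141) = 1/91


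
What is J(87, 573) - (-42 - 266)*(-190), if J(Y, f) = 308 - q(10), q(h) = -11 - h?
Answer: -58191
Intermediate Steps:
J(Y, f) = 329 (J(Y, f) = 308 - (-11 - 1*10) = 308 - (-11 - 10) = 308 - 1*(-21) = 308 + 21 = 329)
J(87, 573) - (-42 - 266)*(-190) = 329 - (-42 - 266)*(-190) = 329 - (-308)*(-190) = 329 - 1*58520 = 329 - 58520 = -58191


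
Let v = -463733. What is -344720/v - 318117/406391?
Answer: -391065539/9918785137 ≈ -0.039427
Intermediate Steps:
-344720/v - 318117/406391 = -344720/(-463733) - 318117/406391 = -344720*(-1/463733) - 318117*1/406391 = 344720/463733 - 16743/21389 = -391065539/9918785137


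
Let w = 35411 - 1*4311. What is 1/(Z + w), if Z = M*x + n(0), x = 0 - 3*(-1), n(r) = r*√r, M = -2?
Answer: 1/31094 ≈ 3.2161e-5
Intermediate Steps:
n(r) = r^(3/2)
x = 3 (x = 0 + 3 = 3)
Z = -6 (Z = -2*3 + 0^(3/2) = -6 + 0 = -6)
w = 31100 (w = 35411 - 4311 = 31100)
1/(Z + w) = 1/(-6 + 31100) = 1/31094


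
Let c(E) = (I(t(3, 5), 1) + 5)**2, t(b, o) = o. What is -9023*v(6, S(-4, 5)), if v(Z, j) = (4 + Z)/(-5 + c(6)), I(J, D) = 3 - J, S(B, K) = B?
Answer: -45115/2 ≈ -22558.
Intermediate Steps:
c(E) = 9 (c(E) = ((3 - 1*5) + 5)**2 = ((3 - 5) + 5)**2 = (-2 + 5)**2 = 3**2 = 9)
v(Z, j) = 1 + Z/4 (v(Z, j) = (4 + Z)/(-5 + 9) = (4 + Z)/4 = (4 + Z)*(1/4) = 1 + Z/4)
-9023*v(6, S(-4, 5)) = -9023*(1 + (1/4)*6) = -9023*(1 + 3/2) = -9023*5/2 = -45115/2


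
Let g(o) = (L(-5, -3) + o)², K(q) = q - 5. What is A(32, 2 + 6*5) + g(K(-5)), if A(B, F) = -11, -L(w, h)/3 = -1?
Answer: 38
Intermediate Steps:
L(w, h) = 3 (L(w, h) = -3*(-1) = 3)
K(q) = -5 + q
g(o) = (3 + o)²
A(32, 2 + 6*5) + g(K(-5)) = -11 + (3 + (-5 - 5))² = -11 + (3 - 10)² = -11 + (-7)² = -11 + 49 = 38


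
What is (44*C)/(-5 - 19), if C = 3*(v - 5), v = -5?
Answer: 55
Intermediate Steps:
C = -30 (C = 3*(-5 - 5) = 3*(-10) = -30)
(44*C)/(-5 - 19) = (44*(-30))/(-5 - 19) = -1320/(-24) = -1320*(-1/24) = 55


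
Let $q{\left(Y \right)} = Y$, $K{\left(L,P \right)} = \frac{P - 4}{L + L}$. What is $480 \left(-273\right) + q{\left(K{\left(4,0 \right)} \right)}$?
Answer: $- \frac{262081}{2} \approx -1.3104 \cdot 10^{5}$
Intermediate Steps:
$K{\left(L,P \right)} = \frac{-4 + P}{2 L}$
$480 \left(-273\right) + q{\left(K{\left(4,0 \right)} \right)} = 480 \left(-273\right) + \frac{-4 + 0}{2 \cdot 4} = -131040 + \frac{1}{2} \cdot \frac{1}{4} \left(-4\right) = -131040 - \frac{1}{2} = - \frac{262081}{2}$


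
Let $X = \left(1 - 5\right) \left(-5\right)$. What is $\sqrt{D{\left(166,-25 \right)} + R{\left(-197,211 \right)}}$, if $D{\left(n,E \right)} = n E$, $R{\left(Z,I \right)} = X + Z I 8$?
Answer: $i \sqrt{336666} \approx 580.23 i$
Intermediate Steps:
$X = 20$ ($X = \left(-4\right) \left(-5\right) = 20$)
$R{\left(Z,I \right)} = 20 + 8 I Z$ ($R{\left(Z,I \right)} = 20 + Z I 8 = 20 + I Z 8 = 20 + 8 I Z$)
$D{\left(n,E \right)} = E n$
$\sqrt{D{\left(166,-25 \right)} + R{\left(-197,211 \right)}} = \sqrt{\left(-25\right) 166 + \left(20 + 8 \cdot 211 \left(-197\right)\right)} = \sqrt{-4150 + \left(20 - 332536\right)} = \sqrt{-4150 - 332516} = \sqrt{-336666} = i \sqrt{336666}$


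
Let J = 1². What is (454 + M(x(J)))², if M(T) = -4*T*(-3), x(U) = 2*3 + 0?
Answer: 276676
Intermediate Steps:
J = 1
x(U) = 6 (x(U) = 6 + 0 = 6)
M(T) = 12*T
(454 + M(x(J)))² = (454 + 12*6)² = (454 + 72)² = 526² = 276676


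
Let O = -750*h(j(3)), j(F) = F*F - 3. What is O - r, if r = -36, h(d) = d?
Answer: -4464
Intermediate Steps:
j(F) = -3 + F² (j(F) = F² - 3 = -3 + F²)
O = -4500 (O = -750*(-3 + 3²) = -750*(-3 + 9) = -750*6 = -4500)
O - r = -4500 - 1*(-36) = -4500 + 36 = -4464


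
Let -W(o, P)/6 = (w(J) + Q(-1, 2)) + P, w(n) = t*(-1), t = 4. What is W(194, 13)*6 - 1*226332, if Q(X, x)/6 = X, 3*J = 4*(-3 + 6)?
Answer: -226440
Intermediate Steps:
J = 4 (J = (4*(-3 + 6))/3 = (4*3)/3 = (1/3)*12 = 4)
Q(X, x) = 6*X
w(n) = -4 (w(n) = 4*(-1) = -4)
W(o, P) = 60 - 6*P (W(o, P) = -6*((-4 + 6*(-1)) + P) = -6*((-4 - 6) + P) = -6*(-10 + P) = 60 - 6*P)
W(194, 13)*6 - 1*226332 = (60 - 6*13)*6 - 1*226332 = (60 - 78)*6 - 226332 = -18*6 - 226332 = -108 - 226332 = -226440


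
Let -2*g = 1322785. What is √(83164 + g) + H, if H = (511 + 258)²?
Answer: 591361 + I*√2312914/2 ≈ 5.9136e+5 + 760.41*I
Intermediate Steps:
g = -1322785/2 (g = -½*1322785 = -1322785/2 ≈ -6.6139e+5)
H = 591361 (H = 769² = 591361)
√(83164 + g) + H = √(83164 - 1322785/2) + 591361 = √(-1156457/2) + 591361 = I*√2312914/2 + 591361 = 591361 + I*√2312914/2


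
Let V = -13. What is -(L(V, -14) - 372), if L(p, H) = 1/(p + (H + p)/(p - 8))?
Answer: 30511/82 ≈ 372.09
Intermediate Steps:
L(p, H) = 1/(p + (H + p)/(-8 + p))
-(L(V, -14) - 372) = -((-8 - 13)/(-14 + (-13)² - 7*(-13)) - 372) = -(-21/(-14 + 169 + 91) - 372) = -(-21/246 - 372) = -((1/246)*(-21) - 372) = -(-7/82 - 372) = -1*(-30511/82) = 30511/82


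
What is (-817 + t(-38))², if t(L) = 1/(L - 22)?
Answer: 2403058441/3600 ≈ 6.6752e+5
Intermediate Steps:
t(L) = 1/(-22 + L)
(-817 + t(-38))² = (-817 + 1/(-22 - 38))² = (-817 + 1/(-60))² = (-817 - 1/60)² = (-49021/60)² = 2403058441/3600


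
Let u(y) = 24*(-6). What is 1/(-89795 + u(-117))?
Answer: -1/89939 ≈ -1.1119e-5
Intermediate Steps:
u(y) = -144
1/(-89795 + u(-117)) = 1/(-89795 - 144) = 1/(-89939) = -1/89939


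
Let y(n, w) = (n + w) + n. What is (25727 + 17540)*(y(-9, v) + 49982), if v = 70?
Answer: 2164821078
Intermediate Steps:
y(n, w) = w + 2*n
(25727 + 17540)*(y(-9, v) + 49982) = (25727 + 17540)*((70 + 2*(-9)) + 49982) = 43267*((70 - 18) + 49982) = 43267*(52 + 49982) = 43267*50034 = 2164821078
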